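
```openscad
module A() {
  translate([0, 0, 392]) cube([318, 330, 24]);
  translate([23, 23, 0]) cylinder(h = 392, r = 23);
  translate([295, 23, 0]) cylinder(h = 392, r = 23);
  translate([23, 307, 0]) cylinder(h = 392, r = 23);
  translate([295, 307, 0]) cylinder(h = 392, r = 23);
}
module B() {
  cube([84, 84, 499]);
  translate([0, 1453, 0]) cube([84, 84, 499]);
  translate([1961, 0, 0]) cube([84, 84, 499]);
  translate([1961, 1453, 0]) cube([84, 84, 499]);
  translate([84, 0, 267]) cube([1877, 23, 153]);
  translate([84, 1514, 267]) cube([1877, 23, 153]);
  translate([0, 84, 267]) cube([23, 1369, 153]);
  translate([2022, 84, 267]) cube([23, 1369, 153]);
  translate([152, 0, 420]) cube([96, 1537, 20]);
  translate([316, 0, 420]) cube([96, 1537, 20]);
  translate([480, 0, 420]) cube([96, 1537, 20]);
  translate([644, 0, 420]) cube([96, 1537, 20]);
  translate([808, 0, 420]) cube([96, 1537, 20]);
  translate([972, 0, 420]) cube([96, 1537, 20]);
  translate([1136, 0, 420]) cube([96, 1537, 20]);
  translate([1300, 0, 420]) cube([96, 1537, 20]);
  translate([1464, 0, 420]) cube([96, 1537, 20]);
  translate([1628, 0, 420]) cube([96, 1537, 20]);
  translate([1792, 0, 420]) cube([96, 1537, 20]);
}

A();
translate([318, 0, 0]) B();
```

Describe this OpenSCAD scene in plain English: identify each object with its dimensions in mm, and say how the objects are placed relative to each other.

A is a four-legged stool. The seat is a 318×330×24 mm slab whose top surface is at z = 416 mm; four round legs, each 46 mm in diameter, run from the floor (z = 0) to the underside of the seat, each leg's axis is inset half a diameter from the nearest pair of seat edges (so the leg's bounding box is flush with the corner).

B is a bed frame 2045 mm long (x) by 1537 mm wide (y). Four 84×84 mm corner posts, 499 mm tall, at the corners of the footprint. Four rails of 23 mm thickness and 153 mm height run between adjacent posts with their undersides at z = 267 mm, their outer faces flush with the outside of the frame (the two x-running rails run between the posts' inner faces; the two y-running rails run between the posts' inner faces). 11 slats, each 96 mm wide (x) and 20 mm thick, lie across the top of the two x-running rails, running the full 1537 mm width of the frame in y; the slats are evenly spaced along x between the inner faces of the end posts with equal gaps (rounded down to the nearest mm) at the −x end and between each pair — any rounding remainder accumulates at the +x end.

The bed frame is against the stool's +x side, with their −y faces flush.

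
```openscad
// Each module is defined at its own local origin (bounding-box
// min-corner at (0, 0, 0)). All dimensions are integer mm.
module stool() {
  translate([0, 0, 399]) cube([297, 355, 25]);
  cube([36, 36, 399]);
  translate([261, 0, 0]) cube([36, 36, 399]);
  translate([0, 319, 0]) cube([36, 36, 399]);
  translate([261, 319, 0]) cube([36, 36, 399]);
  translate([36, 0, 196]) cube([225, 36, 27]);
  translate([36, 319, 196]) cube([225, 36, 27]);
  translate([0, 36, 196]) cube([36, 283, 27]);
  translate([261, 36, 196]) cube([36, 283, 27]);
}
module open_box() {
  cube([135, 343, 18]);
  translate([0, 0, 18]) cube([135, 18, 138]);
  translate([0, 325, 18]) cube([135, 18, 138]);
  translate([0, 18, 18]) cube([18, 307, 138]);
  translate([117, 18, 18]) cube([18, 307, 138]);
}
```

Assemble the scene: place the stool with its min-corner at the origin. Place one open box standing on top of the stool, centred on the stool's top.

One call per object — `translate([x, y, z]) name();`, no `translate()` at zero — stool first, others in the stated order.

stool();
translate([81, 6, 424]) open_box();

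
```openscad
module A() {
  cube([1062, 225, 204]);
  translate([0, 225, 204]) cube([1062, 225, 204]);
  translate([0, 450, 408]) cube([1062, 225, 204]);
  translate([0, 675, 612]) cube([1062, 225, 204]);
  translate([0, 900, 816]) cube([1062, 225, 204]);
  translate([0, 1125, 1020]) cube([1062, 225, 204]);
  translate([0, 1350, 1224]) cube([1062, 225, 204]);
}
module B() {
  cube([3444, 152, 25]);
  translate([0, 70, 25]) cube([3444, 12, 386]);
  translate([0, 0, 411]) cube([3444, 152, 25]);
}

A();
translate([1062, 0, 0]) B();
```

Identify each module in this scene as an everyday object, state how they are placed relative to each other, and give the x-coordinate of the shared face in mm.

A is a staircase. B is an I-beam. The I-beam is against the staircase's +x side, with their −y faces flush. The x-coordinate of the shared face is 1062 mm.

The staircase's +x face and the I-beam's −x face are both at x = 1062 mm.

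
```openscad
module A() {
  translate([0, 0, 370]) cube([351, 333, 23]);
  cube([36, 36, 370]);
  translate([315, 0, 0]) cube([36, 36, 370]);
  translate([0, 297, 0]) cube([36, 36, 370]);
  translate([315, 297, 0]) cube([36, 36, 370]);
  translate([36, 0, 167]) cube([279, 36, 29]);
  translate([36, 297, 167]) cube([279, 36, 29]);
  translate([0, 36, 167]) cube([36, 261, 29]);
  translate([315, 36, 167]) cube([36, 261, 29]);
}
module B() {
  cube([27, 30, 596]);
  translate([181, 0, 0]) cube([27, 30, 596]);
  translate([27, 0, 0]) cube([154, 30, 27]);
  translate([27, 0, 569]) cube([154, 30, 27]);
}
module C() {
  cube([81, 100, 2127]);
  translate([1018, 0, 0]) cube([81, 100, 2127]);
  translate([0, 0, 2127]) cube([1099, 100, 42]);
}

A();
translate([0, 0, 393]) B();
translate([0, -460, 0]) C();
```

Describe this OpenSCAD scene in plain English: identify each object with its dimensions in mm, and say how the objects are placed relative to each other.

A is a simple wooden stool: a rectangular seat 351 mm (x) by 333 mm (y), 23 mm thick, top face at z = 393 mm, on four square legs, each 36×36 mm in cross-section. The legs rest on z = 0, each flush with a corner of the seat. Four stretchers, 36 mm wide and 29 mm tall, connect adjacent legs with their undersides at z = 167 mm, each running between the inner faces of the legs it joins and aligned with the legs' outer faces on the other axis.

B is a rectangular picture frame lying in the x–z plane (depth along y). The opening is 154 mm wide (x) by 542 mm tall (z), surrounded by a border 27 mm wide on all four sides. The frame is 30 mm deep and is made of two full-height vertical stiles with two horizontal rails fitted between them.

C is a rectangular door frame: two vertical jambs of 81×100 mm section, 2127 mm tall, with a clear opening 937 mm wide between their inner faces. A header 42 mm tall and 100 mm deep lies on top of the jambs and spans the full outside width.

The picture frame is on top of the stool. The door frame is on the floor beside the stool on its −y side.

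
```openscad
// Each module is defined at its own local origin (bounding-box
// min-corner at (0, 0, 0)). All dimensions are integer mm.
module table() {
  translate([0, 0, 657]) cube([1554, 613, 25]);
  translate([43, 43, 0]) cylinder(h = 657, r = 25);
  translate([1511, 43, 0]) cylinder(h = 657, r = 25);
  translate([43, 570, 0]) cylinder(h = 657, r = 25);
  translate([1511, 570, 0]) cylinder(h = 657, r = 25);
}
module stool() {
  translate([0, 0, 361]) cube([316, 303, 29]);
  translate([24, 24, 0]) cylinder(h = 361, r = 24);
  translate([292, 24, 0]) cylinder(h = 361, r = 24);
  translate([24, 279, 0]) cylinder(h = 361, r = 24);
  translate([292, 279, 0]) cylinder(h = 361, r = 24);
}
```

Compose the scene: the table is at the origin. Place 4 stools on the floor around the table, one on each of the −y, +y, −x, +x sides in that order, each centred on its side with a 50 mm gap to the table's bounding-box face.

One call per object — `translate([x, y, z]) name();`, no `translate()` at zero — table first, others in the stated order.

table();
translate([619, -353, 0]) stool();
translate([619, 663, 0]) stool();
translate([-366, 155, 0]) stool();
translate([1604, 155, 0]) stool();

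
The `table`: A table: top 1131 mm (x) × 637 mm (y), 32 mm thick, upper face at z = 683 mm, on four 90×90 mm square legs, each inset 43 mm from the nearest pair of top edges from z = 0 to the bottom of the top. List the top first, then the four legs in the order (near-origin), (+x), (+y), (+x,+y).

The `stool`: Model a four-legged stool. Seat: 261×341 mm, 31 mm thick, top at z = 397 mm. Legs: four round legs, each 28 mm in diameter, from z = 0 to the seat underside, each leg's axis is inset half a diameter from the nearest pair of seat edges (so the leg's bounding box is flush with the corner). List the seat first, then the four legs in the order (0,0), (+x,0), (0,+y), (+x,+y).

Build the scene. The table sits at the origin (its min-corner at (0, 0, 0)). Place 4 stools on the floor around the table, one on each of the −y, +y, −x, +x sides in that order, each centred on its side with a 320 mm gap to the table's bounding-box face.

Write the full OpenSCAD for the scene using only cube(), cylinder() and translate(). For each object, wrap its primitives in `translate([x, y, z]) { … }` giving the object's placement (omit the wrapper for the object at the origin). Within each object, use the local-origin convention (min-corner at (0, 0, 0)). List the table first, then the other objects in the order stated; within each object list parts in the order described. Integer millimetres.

translate([0, 0, 651]) cube([1131, 637, 32]);
translate([43, 43, 0]) cube([90, 90, 651]);
translate([998, 43, 0]) cube([90, 90, 651]);
translate([43, 504, 0]) cube([90, 90, 651]);
translate([998, 504, 0]) cube([90, 90, 651]);
translate([435, -661, 0]) {
  translate([0, 0, 366]) cube([261, 341, 31]);
  translate([14, 14, 0]) cylinder(h = 366, r = 14);
  translate([247, 14, 0]) cylinder(h = 366, r = 14);
  translate([14, 327, 0]) cylinder(h = 366, r = 14);
  translate([247, 327, 0]) cylinder(h = 366, r = 14);
}
translate([435, 957, 0]) {
  translate([0, 0, 366]) cube([261, 341, 31]);
  translate([14, 14, 0]) cylinder(h = 366, r = 14);
  translate([247, 14, 0]) cylinder(h = 366, r = 14);
  translate([14, 327, 0]) cylinder(h = 366, r = 14);
  translate([247, 327, 0]) cylinder(h = 366, r = 14);
}
translate([-581, 148, 0]) {
  translate([0, 0, 366]) cube([261, 341, 31]);
  translate([14, 14, 0]) cylinder(h = 366, r = 14);
  translate([247, 14, 0]) cylinder(h = 366, r = 14);
  translate([14, 327, 0]) cylinder(h = 366, r = 14);
  translate([247, 327, 0]) cylinder(h = 366, r = 14);
}
translate([1451, 148, 0]) {
  translate([0, 0, 366]) cube([261, 341, 31]);
  translate([14, 14, 0]) cylinder(h = 366, r = 14);
  translate([247, 14, 0]) cylinder(h = 366, r = 14);
  translate([14, 327, 0]) cylinder(h = 366, r = 14);
  translate([247, 327, 0]) cylinder(h = 366, r = 14);
}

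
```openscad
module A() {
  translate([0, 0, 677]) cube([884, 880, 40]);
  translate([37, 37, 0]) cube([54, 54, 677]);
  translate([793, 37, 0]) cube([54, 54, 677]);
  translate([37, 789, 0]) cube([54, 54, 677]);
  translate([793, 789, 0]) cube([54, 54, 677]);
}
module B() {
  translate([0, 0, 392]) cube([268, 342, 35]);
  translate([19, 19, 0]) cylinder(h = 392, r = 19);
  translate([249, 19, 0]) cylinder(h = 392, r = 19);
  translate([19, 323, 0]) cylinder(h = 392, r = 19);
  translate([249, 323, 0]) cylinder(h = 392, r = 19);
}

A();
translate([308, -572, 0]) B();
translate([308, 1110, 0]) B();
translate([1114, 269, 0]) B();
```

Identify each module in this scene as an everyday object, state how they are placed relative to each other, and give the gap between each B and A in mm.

A is a table. B is a stool. Three stools sit around the table at the −y, +y, +x sides. The gap between each stool and the table is 230 mm.

Each stool's nearest face is 230 mm from the table's bounding box.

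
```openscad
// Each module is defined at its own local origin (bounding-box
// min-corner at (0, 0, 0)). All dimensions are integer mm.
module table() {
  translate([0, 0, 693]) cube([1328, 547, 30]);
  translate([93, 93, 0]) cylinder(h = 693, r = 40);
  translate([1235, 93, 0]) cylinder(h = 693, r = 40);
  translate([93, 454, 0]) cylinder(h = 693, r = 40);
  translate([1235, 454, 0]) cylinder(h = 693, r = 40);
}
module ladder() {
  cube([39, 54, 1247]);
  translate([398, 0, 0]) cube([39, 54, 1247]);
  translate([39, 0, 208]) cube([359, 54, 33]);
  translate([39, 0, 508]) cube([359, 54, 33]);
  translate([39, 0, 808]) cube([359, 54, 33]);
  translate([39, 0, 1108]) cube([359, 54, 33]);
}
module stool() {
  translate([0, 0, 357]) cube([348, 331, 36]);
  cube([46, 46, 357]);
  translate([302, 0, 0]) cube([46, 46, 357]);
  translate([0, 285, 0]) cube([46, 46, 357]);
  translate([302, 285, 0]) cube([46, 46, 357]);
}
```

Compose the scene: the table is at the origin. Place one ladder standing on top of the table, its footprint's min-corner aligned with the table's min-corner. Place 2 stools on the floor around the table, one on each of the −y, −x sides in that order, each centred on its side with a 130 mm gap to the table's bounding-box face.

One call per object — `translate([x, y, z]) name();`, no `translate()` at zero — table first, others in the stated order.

table();
translate([0, 0, 723]) ladder();
translate([490, -461, 0]) stool();
translate([-478, 108, 0]) stool();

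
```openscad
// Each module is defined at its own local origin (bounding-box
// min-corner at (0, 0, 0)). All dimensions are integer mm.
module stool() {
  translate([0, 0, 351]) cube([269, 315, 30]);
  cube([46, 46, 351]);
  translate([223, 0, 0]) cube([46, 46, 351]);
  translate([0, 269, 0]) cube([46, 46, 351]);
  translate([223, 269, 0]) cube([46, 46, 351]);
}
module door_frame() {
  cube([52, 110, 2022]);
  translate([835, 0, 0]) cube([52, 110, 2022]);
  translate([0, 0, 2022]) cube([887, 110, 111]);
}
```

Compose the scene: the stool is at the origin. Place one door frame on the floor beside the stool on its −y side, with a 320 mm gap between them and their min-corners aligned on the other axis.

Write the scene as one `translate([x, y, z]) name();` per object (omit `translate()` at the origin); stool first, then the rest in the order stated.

stool();
translate([0, -430, 0]) door_frame();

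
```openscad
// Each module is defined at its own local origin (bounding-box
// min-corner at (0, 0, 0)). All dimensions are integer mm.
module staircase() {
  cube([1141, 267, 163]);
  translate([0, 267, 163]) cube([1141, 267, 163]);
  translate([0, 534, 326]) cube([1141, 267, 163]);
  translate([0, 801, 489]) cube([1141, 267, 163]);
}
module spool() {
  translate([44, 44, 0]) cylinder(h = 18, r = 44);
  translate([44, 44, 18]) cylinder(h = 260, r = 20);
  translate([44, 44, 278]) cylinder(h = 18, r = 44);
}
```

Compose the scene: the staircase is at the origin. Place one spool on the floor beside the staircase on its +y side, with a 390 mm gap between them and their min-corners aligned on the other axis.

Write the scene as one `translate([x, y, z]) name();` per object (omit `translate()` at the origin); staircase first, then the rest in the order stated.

staircase();
translate([0, 1458, 0]) spool();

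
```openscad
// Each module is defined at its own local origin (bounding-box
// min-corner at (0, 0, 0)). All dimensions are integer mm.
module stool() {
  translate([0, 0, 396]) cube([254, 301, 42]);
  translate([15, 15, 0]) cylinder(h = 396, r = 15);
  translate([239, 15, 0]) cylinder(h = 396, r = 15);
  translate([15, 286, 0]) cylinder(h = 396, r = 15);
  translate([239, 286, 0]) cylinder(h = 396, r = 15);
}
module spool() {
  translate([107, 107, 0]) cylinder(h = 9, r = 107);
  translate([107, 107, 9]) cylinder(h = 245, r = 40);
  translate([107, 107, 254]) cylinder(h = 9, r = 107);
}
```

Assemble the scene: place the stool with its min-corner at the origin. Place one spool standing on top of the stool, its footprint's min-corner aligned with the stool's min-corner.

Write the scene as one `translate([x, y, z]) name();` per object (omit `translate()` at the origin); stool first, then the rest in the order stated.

stool();
translate([0, 0, 438]) spool();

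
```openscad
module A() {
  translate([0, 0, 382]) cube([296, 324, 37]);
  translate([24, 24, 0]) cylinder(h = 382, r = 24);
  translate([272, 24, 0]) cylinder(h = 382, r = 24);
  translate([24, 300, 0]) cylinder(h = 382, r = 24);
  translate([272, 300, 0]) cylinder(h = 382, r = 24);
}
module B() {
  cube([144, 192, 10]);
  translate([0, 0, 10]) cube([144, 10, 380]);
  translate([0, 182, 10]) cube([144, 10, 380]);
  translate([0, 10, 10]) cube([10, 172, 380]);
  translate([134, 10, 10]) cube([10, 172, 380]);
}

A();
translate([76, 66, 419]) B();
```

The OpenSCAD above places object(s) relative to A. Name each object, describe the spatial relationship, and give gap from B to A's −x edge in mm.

A is a stool. B is an open box. The open box is on top of the stool, centred. The gap from the open box to the stool's −x edge is 76 mm.

The open box's min-x is at 76; the stool's min-x is 0; gap = 76 mm.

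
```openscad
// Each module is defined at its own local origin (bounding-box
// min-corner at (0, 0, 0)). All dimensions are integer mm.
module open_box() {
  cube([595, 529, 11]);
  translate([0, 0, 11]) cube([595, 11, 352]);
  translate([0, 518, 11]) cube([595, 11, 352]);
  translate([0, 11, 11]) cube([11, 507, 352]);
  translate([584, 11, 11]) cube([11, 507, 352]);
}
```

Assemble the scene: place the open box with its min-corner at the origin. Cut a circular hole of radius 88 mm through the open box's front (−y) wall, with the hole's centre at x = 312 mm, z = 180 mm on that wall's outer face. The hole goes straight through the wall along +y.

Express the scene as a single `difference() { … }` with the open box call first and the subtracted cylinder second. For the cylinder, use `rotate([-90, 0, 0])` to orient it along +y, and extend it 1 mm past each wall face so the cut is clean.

difference() {
  open_box();
  translate([312, -1, 180]) rotate([-90, 0, 0]) cylinder(h = 13, r = 88);
}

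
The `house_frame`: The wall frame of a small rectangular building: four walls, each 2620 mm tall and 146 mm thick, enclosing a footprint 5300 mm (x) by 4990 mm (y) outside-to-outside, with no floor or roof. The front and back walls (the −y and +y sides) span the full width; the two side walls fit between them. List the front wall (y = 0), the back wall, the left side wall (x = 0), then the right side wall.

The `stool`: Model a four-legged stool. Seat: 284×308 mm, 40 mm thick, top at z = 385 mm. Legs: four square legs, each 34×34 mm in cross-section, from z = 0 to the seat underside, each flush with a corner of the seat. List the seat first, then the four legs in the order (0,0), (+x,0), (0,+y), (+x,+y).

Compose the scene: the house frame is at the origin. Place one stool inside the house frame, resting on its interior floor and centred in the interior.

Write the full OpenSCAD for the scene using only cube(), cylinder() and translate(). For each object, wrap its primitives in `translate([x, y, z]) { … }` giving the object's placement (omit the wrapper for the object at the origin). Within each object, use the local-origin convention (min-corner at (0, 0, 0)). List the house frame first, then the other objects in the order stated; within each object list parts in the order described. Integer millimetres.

cube([5300, 146, 2620]);
translate([0, 4844, 0]) cube([5300, 146, 2620]);
translate([0, 146, 0]) cube([146, 4698, 2620]);
translate([5154, 146, 0]) cube([146, 4698, 2620]);
translate([2508, 2341, 0]) {
  translate([0, 0, 345]) cube([284, 308, 40]);
  cube([34, 34, 345]);
  translate([250, 0, 0]) cube([34, 34, 345]);
  translate([0, 274, 0]) cube([34, 34, 345]);
  translate([250, 274, 0]) cube([34, 34, 345]);
}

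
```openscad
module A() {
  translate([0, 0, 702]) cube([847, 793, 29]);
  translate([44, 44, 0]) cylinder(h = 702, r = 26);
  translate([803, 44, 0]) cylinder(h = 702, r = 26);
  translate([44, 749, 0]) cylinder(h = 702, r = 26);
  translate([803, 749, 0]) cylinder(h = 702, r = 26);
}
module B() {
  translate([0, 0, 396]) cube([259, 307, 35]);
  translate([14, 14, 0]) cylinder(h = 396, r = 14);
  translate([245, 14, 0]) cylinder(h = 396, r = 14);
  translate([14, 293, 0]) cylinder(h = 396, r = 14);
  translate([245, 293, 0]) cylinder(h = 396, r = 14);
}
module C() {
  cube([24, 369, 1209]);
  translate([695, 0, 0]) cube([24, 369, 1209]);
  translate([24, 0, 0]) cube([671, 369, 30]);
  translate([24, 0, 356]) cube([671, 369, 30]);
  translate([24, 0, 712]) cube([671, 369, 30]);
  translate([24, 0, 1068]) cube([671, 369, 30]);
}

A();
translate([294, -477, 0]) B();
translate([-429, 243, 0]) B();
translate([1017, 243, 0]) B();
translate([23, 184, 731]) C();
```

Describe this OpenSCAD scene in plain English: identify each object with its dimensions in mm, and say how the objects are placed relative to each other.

A is a table with a 847×793 mm rectangular top, 29 mm thick, top surface at z = 731 mm, supported by four round legs of 52 mm diameter, each leg's bounding box inset 18 mm from the nearest pair of top edges, running from the floor.

B is a simple wooden stool: a rectangular seat 259 mm (x) by 307 mm (y), 35 mm thick, top face at z = 431 mm, on four round legs, each 28 mm in diameter. The legs rest on z = 0, each leg's axis is inset half a diameter from the nearest pair of seat edges (so the leg's bounding box is flush with the corner).

C is an open bookshelf. Two side panels, each 24 mm thick, 369 mm deep and 1209 mm tall, stand 719 mm apart (outside-to-outside). Between them sit 4 shelves, each 30 mm thick and 369 mm deep, spanning the full gap between the sides. The bottom shelf rests on the floor (its underside at z = 0) and the clear gap between one shelf's top and the next shelf's underside is 326 mm.

Three stools sit around the table at the −y, −x, +x sides. The bookshelf is on top of the table.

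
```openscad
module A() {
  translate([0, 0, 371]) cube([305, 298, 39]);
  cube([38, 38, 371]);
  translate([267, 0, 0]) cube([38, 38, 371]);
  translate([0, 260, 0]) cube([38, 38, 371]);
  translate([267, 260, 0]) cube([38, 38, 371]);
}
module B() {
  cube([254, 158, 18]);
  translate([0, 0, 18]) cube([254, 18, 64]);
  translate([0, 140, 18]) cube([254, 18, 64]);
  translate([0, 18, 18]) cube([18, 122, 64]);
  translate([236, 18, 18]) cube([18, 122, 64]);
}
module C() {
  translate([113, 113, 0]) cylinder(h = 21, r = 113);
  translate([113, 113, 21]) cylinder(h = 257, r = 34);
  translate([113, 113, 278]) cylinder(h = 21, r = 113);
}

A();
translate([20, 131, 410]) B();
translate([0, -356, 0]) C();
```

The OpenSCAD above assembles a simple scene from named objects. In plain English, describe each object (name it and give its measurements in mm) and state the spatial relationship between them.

A is a four-legged stool. The seat is 305×298 mm, 39 mm thick, top at z = 410 mm. It stands on four square legs, each 38×38 mm in cross-section, from z = 0 to the seat underside, each flush with a corner of the seat.

B is an open-topped rectangular box: outside dimensions 254×158×82 mm, with a uniform wall and base thickness of 18 mm. The base is a full 254×158 slab on the floor; four walls sit on top of the base. The front and back walls (the −y and +y sides) span the full width; the two side walls fit between them.

C is a spool: two coaxial disc flanges of radius 113 mm and thickness 21 mm, joined by a core cylinder of radius 34 mm and height 257 mm. The lower flange rests on z = 0 and the three cylinders share a vertical axis.

The open box is on top of the stool. The spool is on the floor beside the stool on its −y side.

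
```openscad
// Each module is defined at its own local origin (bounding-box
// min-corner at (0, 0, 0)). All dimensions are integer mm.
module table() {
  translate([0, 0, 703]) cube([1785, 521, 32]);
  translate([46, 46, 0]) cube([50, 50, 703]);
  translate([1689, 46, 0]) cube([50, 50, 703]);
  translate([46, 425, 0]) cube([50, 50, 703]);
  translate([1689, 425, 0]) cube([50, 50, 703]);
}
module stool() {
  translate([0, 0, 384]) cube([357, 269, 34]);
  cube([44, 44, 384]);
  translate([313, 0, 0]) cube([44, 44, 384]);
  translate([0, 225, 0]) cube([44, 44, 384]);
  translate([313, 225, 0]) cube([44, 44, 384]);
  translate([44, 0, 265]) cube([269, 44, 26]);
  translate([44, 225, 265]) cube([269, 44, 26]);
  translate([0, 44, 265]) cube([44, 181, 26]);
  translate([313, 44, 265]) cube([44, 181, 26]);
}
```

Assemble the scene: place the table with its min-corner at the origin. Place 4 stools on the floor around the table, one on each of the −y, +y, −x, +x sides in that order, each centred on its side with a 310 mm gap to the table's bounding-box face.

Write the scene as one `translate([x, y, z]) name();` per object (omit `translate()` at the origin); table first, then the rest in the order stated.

table();
translate([714, -579, 0]) stool();
translate([714, 831, 0]) stool();
translate([-667, 126, 0]) stool();
translate([2095, 126, 0]) stool();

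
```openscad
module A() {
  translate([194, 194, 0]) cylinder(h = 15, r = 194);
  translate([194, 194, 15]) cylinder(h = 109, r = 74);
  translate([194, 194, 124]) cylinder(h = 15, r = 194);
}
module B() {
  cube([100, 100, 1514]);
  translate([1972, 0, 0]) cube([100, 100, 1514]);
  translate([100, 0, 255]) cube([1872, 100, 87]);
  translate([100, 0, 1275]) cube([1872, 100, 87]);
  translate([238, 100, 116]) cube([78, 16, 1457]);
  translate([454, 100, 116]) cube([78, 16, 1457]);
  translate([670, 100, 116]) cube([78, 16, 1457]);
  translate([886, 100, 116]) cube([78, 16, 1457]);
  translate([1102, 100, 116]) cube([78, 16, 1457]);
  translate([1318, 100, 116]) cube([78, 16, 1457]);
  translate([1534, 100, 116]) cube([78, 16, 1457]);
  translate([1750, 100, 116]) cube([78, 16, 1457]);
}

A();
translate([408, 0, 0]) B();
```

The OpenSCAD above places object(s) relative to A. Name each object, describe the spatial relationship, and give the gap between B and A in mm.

The fence section's nearest face is 20 mm from the spool's +x face.

A is a spool. B is a fence section. The fence section is on the floor beside the spool on its +x side. The gap between the fence section and the spool is 20 mm.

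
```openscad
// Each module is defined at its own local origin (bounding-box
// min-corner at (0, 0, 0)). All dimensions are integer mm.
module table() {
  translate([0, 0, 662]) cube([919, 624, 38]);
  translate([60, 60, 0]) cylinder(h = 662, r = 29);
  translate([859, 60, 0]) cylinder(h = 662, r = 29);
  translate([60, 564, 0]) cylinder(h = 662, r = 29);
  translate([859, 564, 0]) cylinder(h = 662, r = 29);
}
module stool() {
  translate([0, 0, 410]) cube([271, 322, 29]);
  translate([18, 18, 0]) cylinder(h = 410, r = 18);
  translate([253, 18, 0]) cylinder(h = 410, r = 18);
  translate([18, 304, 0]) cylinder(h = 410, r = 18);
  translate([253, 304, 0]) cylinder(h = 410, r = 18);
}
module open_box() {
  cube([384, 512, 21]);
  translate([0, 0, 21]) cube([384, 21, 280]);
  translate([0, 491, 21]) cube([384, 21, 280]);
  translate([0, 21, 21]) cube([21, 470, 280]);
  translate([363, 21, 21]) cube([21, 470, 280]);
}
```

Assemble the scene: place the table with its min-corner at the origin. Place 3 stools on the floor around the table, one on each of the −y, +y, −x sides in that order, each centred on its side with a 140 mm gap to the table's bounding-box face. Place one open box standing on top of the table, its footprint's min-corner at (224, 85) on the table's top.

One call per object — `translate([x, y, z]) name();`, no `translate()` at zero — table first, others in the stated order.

table();
translate([324, -462, 0]) stool();
translate([324, 764, 0]) stool();
translate([-411, 151, 0]) stool();
translate([224, 85, 700]) open_box();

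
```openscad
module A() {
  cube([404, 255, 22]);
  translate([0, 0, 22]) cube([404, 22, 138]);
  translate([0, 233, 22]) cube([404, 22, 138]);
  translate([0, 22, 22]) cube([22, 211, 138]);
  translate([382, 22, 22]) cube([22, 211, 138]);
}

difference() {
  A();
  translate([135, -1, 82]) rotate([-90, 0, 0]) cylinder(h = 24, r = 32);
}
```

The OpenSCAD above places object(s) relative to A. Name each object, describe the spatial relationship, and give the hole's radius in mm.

A is an open box. The open box has a circular hole through its front wall. The hole's radius is 32 mm.

The subtracted cylinder has r = 32 mm.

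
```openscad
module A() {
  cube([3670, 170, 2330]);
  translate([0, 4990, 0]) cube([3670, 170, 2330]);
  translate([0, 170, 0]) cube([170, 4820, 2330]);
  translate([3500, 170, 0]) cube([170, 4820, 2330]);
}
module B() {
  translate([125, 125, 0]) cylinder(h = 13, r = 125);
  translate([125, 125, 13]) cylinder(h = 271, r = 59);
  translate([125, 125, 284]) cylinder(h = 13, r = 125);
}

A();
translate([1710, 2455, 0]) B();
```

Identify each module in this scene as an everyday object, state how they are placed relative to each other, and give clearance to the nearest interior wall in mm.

A is a house frame. B is a spool. The spool sits inside the house frame, centred. The clearance to the nearest interior wall is 1540 mm.

Clearances: x = 1540, y = 2285; minimum 1540 mm.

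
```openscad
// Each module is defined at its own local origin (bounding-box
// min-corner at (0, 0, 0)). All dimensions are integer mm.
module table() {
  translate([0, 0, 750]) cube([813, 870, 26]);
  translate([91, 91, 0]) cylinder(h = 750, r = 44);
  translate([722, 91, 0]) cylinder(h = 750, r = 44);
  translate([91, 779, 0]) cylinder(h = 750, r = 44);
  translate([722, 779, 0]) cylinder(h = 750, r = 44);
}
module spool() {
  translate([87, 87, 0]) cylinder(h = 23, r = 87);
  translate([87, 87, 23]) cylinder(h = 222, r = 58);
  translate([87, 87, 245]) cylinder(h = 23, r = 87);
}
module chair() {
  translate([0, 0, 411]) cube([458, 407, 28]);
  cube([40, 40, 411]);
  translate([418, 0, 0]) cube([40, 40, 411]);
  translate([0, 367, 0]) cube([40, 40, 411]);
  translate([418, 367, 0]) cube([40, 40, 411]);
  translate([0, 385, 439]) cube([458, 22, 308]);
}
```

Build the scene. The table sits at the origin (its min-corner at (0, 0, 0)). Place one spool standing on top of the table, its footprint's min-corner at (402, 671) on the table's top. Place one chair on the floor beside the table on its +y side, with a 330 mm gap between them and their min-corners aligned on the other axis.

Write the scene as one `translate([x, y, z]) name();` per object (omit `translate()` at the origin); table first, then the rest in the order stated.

table();
translate([402, 671, 776]) spool();
translate([0, 1200, 0]) chair();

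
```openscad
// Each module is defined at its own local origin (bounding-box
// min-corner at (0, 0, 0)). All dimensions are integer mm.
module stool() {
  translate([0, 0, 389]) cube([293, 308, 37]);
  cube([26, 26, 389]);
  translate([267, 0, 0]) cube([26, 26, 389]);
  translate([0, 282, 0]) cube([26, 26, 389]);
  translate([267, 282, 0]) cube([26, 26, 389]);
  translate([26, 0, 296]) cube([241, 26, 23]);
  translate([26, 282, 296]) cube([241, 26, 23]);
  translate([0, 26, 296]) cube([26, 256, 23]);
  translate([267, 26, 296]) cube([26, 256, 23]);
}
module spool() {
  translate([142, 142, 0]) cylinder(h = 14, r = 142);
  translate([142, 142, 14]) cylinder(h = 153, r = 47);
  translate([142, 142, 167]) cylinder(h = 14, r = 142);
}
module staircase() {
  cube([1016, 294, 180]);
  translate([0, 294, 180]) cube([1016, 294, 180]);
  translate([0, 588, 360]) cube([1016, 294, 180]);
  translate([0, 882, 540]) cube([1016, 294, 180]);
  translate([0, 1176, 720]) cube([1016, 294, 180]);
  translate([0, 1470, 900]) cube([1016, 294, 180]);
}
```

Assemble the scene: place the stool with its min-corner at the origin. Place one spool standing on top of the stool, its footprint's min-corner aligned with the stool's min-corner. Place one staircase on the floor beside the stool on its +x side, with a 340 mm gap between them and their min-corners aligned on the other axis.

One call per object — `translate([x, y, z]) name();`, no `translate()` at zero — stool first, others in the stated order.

stool();
translate([0, 0, 426]) spool();
translate([633, 0, 0]) staircase();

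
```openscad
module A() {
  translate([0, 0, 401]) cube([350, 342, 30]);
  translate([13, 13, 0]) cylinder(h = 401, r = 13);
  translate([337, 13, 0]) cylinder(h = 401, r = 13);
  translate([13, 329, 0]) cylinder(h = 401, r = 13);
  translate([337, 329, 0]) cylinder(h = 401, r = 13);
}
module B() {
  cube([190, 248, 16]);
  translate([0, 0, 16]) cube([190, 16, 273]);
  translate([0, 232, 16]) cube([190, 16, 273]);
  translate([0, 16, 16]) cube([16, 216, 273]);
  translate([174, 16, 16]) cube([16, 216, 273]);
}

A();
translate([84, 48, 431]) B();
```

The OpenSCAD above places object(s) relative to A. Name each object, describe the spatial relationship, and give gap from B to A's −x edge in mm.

A is a stool. B is an open box. The open box is on top of the stool. The gap from the open box to the stool's −x edge is 84 mm.

The open box's min-x is at 84; the stool's min-x is 0; gap = 84 mm.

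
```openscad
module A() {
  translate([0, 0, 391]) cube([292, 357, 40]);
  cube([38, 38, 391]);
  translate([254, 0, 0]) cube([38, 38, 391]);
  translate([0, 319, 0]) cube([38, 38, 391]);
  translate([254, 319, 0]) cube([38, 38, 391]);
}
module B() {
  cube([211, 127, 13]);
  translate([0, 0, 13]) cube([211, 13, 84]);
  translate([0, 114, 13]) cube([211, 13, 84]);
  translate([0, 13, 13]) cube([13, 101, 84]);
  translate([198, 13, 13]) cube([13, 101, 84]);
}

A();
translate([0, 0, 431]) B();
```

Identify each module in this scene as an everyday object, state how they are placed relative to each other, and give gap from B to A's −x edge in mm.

A is a stool. B is an open box. The open box is on top of the stool. The gap from the open box to the stool's −x edge is 0 mm.

The open box's min-x is at 0; the stool's min-x is 0; gap = 0 mm.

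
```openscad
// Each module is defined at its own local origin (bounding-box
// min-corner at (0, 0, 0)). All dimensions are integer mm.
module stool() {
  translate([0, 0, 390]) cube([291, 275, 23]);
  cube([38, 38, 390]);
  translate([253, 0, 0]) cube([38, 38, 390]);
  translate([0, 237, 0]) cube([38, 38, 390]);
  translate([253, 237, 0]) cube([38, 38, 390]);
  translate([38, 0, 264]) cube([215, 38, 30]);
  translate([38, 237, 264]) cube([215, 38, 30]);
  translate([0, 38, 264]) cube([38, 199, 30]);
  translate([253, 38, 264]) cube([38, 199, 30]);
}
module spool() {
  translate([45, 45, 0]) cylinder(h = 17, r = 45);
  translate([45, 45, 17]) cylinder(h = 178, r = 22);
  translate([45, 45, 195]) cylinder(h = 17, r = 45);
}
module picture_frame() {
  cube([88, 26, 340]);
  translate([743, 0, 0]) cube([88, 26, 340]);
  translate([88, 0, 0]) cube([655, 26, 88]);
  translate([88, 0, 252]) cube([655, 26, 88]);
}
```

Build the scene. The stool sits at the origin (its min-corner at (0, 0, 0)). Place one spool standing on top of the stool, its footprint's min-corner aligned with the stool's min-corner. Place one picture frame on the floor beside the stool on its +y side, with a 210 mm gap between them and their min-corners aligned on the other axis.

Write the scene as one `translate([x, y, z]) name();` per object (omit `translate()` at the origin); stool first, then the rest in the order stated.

stool();
translate([0, 0, 413]) spool();
translate([0, 485, 0]) picture_frame();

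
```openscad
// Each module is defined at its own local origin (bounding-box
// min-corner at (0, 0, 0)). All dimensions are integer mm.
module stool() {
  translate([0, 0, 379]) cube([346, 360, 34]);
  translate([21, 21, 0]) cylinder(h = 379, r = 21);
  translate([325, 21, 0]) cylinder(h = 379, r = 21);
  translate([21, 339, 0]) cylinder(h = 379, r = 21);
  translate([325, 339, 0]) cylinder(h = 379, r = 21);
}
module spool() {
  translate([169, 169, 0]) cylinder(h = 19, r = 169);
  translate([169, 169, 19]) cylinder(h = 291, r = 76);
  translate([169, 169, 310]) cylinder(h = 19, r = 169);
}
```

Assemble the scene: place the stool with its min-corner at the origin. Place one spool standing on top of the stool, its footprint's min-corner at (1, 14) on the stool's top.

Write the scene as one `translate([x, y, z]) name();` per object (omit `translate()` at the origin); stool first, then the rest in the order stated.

stool();
translate([1, 14, 413]) spool();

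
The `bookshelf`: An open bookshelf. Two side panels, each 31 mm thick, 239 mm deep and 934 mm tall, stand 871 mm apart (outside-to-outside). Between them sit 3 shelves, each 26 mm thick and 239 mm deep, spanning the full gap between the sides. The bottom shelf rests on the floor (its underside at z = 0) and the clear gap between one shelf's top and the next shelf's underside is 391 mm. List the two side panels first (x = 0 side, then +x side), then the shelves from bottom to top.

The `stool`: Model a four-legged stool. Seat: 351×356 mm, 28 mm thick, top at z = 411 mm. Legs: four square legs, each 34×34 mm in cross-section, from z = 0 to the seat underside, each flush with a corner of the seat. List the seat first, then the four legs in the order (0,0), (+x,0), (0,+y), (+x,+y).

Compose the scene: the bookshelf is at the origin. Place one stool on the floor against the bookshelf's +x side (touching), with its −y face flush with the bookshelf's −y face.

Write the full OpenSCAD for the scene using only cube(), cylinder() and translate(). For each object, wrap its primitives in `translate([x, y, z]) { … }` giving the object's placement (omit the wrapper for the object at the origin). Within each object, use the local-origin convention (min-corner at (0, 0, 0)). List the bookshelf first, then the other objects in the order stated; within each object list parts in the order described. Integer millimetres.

cube([31, 239, 934]);
translate([840, 0, 0]) cube([31, 239, 934]);
translate([31, 0, 0]) cube([809, 239, 26]);
translate([31, 0, 417]) cube([809, 239, 26]);
translate([31, 0, 834]) cube([809, 239, 26]);
translate([871, 0, 0]) {
  translate([0, 0, 383]) cube([351, 356, 28]);
  cube([34, 34, 383]);
  translate([317, 0, 0]) cube([34, 34, 383]);
  translate([0, 322, 0]) cube([34, 34, 383]);
  translate([317, 322, 0]) cube([34, 34, 383]);
}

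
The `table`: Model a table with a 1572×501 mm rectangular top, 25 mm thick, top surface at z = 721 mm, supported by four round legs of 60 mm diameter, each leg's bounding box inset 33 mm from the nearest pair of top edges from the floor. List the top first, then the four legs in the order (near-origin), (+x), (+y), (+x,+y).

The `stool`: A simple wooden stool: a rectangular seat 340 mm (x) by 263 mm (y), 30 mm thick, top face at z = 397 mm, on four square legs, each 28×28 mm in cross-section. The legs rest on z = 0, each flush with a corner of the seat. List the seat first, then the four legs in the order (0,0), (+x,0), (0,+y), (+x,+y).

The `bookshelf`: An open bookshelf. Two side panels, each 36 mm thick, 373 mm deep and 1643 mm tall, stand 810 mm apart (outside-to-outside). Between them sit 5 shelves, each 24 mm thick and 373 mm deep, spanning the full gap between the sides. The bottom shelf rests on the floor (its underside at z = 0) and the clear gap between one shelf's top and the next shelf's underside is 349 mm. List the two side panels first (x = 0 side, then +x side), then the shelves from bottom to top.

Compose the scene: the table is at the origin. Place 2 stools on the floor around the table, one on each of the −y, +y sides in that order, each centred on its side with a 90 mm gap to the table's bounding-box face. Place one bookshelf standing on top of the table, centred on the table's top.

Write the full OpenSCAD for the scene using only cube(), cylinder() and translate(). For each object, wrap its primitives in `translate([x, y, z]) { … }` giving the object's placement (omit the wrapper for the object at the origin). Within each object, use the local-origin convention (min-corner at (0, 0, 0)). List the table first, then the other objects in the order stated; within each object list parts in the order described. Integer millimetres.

translate([0, 0, 696]) cube([1572, 501, 25]);
translate([63, 63, 0]) cylinder(h = 696, r = 30);
translate([1509, 63, 0]) cylinder(h = 696, r = 30);
translate([63, 438, 0]) cylinder(h = 696, r = 30);
translate([1509, 438, 0]) cylinder(h = 696, r = 30);
translate([616, -353, 0]) {
  translate([0, 0, 367]) cube([340, 263, 30]);
  cube([28, 28, 367]);
  translate([312, 0, 0]) cube([28, 28, 367]);
  translate([0, 235, 0]) cube([28, 28, 367]);
  translate([312, 235, 0]) cube([28, 28, 367]);
}
translate([616, 591, 0]) {
  translate([0, 0, 367]) cube([340, 263, 30]);
  cube([28, 28, 367]);
  translate([312, 0, 0]) cube([28, 28, 367]);
  translate([0, 235, 0]) cube([28, 28, 367]);
  translate([312, 235, 0]) cube([28, 28, 367]);
}
translate([381, 64, 721]) {
  cube([36, 373, 1643]);
  translate([774, 0, 0]) cube([36, 373, 1643]);
  translate([36, 0, 0]) cube([738, 373, 24]);
  translate([36, 0, 373]) cube([738, 373, 24]);
  translate([36, 0, 746]) cube([738, 373, 24]);
  translate([36, 0, 1119]) cube([738, 373, 24]);
  translate([36, 0, 1492]) cube([738, 373, 24]);
}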